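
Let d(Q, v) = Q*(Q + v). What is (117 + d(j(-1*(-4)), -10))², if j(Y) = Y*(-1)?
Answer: 29929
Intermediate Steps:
j(Y) = -Y
(117 + d(j(-1*(-4)), -10))² = (117 + (-(-1)*(-4))*(-(-1)*(-4) - 10))² = (117 + (-1*4)*(-1*4 - 10))² = (117 - 4*(-4 - 10))² = (117 - 4*(-14))² = (117 + 56)² = 173² = 29929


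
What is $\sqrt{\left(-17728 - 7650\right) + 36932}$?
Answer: $\sqrt{11554} \approx 107.49$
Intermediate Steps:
$\sqrt{\left(-17728 - 7650\right) + 36932} = \sqrt{-25378 + 36932} = \sqrt{11554}$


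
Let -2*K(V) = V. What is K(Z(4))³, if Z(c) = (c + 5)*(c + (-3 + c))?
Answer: -91125/8 ≈ -11391.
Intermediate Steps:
Z(c) = (-3 + 2*c)*(5 + c) (Z(c) = (5 + c)*(-3 + 2*c) = (-3 + 2*c)*(5 + c))
K(V) = -V/2
K(Z(4))³ = (-(-15 + 2*4² + 7*4)/2)³ = (-(-15 + 2*16 + 28)/2)³ = (-(-15 + 32 + 28)/2)³ = (-½*45)³ = (-45/2)³ = -91125/8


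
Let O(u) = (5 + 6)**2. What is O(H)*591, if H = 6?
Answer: 71511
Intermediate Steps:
O(u) = 121 (O(u) = 11**2 = 121)
O(H)*591 = 121*591 = 71511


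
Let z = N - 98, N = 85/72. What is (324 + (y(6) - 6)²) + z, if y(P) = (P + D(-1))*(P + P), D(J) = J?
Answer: 226309/72 ≈ 3143.2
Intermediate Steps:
N = 85/72 (N = 85*(1/72) = 85/72 ≈ 1.1806)
z = -6971/72 (z = 85/72 - 98 = -6971/72 ≈ -96.819)
y(P) = 2*P*(-1 + P) (y(P) = (P - 1)*(P + P) = (-1 + P)*(2*P) = 2*P*(-1 + P))
(324 + (y(6) - 6)²) + z = (324 + (2*6*(-1 + 6) - 6)²) - 6971/72 = (324 + (2*6*5 - 6)²) - 6971/72 = (324 + (60 - 6)²) - 6971/72 = (324 + 54²) - 6971/72 = (324 + 2916) - 6971/72 = 3240 - 6971/72 = 226309/72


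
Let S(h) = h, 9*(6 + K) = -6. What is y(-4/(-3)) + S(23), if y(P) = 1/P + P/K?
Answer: 471/20 ≈ 23.550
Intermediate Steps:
K = -20/3 (K = -6 + (⅑)*(-6) = -6 - ⅔ = -20/3 ≈ -6.6667)
y(P) = 1/P - 3*P/20 (y(P) = 1/P + P/(-20/3) = 1/P + P*(-3/20) = 1/P - 3*P/20)
y(-4/(-3)) + S(23) = (1/(-4/(-3)) - (-3)/(5*(-3))) + 23 = (1/(-4*(-⅓)) - (-3)*(-1)/(5*3)) + 23 = (1/(4/3) - 3/20*4/3) + 23 = (¾ - ⅕) + 23 = 11/20 + 23 = 471/20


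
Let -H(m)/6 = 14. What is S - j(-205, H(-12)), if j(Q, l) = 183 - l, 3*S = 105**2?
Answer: 3408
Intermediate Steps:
S = 3675 (S = (1/3)*105**2 = (1/3)*11025 = 3675)
H(m) = -84 (H(m) = -6*14 = -84)
S - j(-205, H(-12)) = 3675 - (183 - 1*(-84)) = 3675 - (183 + 84) = 3675 - 1*267 = 3675 - 267 = 3408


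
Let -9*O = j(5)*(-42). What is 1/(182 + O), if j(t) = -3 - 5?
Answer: 3/434 ≈ 0.0069124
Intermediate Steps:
j(t) = -8
O = -112/3 (O = -(-8)*(-42)/9 = -⅑*336 = -112/3 ≈ -37.333)
1/(182 + O) = 1/(182 - 112/3) = 1/(434/3) = 3/434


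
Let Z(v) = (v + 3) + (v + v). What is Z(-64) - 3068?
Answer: -3257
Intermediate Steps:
Z(v) = 3 + 3*v (Z(v) = (3 + v) + 2*v = 3 + 3*v)
Z(-64) - 3068 = (3 + 3*(-64)) - 3068 = (3 - 192) - 3068 = -189 - 3068 = -3257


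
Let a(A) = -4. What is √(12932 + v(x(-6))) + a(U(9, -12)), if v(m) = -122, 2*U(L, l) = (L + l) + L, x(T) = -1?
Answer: -4 + √12810 ≈ 109.18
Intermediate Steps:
U(L, l) = L + l/2 (U(L, l) = ((L + l) + L)/2 = (l + 2*L)/2 = L + l/2)
√(12932 + v(x(-6))) + a(U(9, -12)) = √(12932 - 122) - 4 = √12810 - 4 = -4 + √12810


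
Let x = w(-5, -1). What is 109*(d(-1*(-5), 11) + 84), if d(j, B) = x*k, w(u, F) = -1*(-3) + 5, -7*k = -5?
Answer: 68452/7 ≈ 9778.9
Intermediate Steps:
k = 5/7 (k = -1/7*(-5) = 5/7 ≈ 0.71429)
w(u, F) = 8 (w(u, F) = 3 + 5 = 8)
x = 8
d(j, B) = 40/7 (d(j, B) = 8*(5/7) = 40/7)
109*(d(-1*(-5), 11) + 84) = 109*(40/7 + 84) = 109*(628/7) = 68452/7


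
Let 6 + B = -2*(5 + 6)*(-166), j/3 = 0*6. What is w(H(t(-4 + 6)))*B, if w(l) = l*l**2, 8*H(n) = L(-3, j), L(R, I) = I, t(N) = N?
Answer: 0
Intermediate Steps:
j = 0 (j = 3*(0*6) = 3*0 = 0)
H(n) = 0 (H(n) = (1/8)*0 = 0)
w(l) = l**3
B = 3646 (B = -6 - 2*(5 + 6)*(-166) = -6 - 2*11*(-166) = -6 - 22*(-166) = -6 + 3652 = 3646)
w(H(t(-4 + 6)))*B = 0**3*3646 = 0*3646 = 0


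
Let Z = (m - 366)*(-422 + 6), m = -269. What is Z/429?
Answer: 20320/33 ≈ 615.76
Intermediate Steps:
Z = 264160 (Z = (-269 - 366)*(-422 + 6) = -635*(-416) = 264160)
Z/429 = 264160/429 = 264160*(1/429) = 20320/33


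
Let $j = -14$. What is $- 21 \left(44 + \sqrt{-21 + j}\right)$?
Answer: $-924 - 21 i \sqrt{35} \approx -924.0 - 124.24 i$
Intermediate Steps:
$- 21 \left(44 + \sqrt{-21 + j}\right) = - 21 \left(44 + \sqrt{-21 - 14}\right) = - 21 \left(44 + \sqrt{-35}\right) = - 21 \left(44 + i \sqrt{35}\right) = -924 - 21 i \sqrt{35}$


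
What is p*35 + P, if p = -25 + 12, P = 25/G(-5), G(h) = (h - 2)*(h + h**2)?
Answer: -12745/28 ≈ -455.18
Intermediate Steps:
G(h) = (-2 + h)*(h + h**2)
P = -5/28 (P = 25/((-5*(-2 + (-5)**2 - 1*(-5)))) = 25/((-5*(-2 + 25 + 5))) = 25/((-5*28)) = 25/(-140) = 25*(-1/140) = -5/28 ≈ -0.17857)
p = -13
p*35 + P = -13*35 - 5/28 = -455 - 5/28 = -12745/28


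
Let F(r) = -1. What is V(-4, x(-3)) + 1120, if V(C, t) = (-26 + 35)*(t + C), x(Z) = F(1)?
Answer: 1075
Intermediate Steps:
x(Z) = -1
V(C, t) = 9*C + 9*t (V(C, t) = 9*(C + t) = 9*C + 9*t)
V(-4, x(-3)) + 1120 = (9*(-4) + 9*(-1)) + 1120 = (-36 - 9) + 1120 = -45 + 1120 = 1075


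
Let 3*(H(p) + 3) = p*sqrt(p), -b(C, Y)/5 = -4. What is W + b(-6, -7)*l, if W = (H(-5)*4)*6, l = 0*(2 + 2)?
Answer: -72 - 40*I*sqrt(5) ≈ -72.0 - 89.443*I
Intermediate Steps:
l = 0 (l = 0*4 = 0)
b(C, Y) = 20 (b(C, Y) = -5*(-4) = 20)
H(p) = -3 + p**(3/2)/3 (H(p) = -3 + (p*sqrt(p))/3 = -3 + p**(3/2)/3)
W = -72 - 40*I*sqrt(5) (W = ((-3 + (-5)**(3/2)/3)*4)*6 = ((-3 + (-5*I*sqrt(5))/3)*4)*6 = ((-3 - 5*I*sqrt(5)/3)*4)*6 = (-12 - 20*I*sqrt(5)/3)*6 = -72 - 40*I*sqrt(5) ≈ -72.0 - 89.443*I)
W + b(-6, -7)*l = (-72 - 40*I*sqrt(5)) + 20*0 = (-72 - 40*I*sqrt(5)) + 0 = -72 - 40*I*sqrt(5)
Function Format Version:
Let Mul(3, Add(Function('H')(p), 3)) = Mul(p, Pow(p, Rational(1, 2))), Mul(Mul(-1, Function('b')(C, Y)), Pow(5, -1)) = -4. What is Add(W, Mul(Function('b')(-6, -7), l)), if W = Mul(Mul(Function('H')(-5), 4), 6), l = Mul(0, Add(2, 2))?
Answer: Add(-72, Mul(-40, I, Pow(5, Rational(1, 2)))) ≈ Add(-72.000, Mul(-89.443, I))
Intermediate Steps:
l = 0 (l = Mul(0, 4) = 0)
Function('b')(C, Y) = 20 (Function('b')(C, Y) = Mul(-5, -4) = 20)
Function('H')(p) = Add(-3, Mul(Rational(1, 3), Pow(p, Rational(3, 2)))) (Function('H')(p) = Add(-3, Mul(Rational(1, 3), Mul(p, Pow(p, Rational(1, 2))))) = Add(-3, Mul(Rational(1, 3), Pow(p, Rational(3, 2)))))
W = Add(-72, Mul(-40, I, Pow(5, Rational(1, 2)))) (W = Mul(Mul(Add(-3, Mul(Rational(1, 3), Pow(-5, Rational(3, 2)))), 4), 6) = Mul(Mul(Add(-3, Mul(Rational(1, 3), Mul(-5, I, Pow(5, Rational(1, 2))))), 4), 6) = Mul(Mul(Add(-3, Mul(Rational(-5, 3), I, Pow(5, Rational(1, 2)))), 4), 6) = Mul(Add(-12, Mul(Rational(-20, 3), I, Pow(5, Rational(1, 2)))), 6) = Add(-72, Mul(-40, I, Pow(5, Rational(1, 2)))) ≈ Add(-72.000, Mul(-89.443, I)))
Add(W, Mul(Function('b')(-6, -7), l)) = Add(Add(-72, Mul(-40, I, Pow(5, Rational(1, 2)))), Mul(20, 0)) = Add(Add(-72, Mul(-40, I, Pow(5, Rational(1, 2)))), 0) = Add(-72, Mul(-40, I, Pow(5, Rational(1, 2))))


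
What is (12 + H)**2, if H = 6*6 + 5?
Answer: 2809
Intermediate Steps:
H = 41 (H = 36 + 5 = 41)
(12 + H)**2 = (12 + 41)**2 = 53**2 = 2809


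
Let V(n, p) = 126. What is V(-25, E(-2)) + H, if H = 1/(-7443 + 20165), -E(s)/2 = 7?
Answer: 1602973/12722 ≈ 126.00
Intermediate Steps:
E(s) = -14 (E(s) = -2*7 = -14)
H = 1/12722 ≈ 7.8604e-5
V(-25, E(-2)) + H = 126 + 1/12722 = 1602973/12722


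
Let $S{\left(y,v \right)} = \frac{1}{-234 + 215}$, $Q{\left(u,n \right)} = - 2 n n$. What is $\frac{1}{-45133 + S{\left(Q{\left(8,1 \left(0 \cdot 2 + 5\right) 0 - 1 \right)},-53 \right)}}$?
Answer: $- \frac{19}{857528} \approx -2.2157 \cdot 10^{-5}$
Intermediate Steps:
$Q{\left(u,n \right)} = - 2 n^{2}$
$S{\left(y,v \right)} = - \frac{1}{19}$ ($S{\left(y,v \right)} = \frac{1}{-19} = - \frac{1}{19}$)
$\frac{1}{-45133 + S{\left(Q{\left(8,1 \left(0 \cdot 2 + 5\right) 0 - 1 \right)},-53 \right)}} = \frac{1}{-45133 - \frac{1}{19}} = \frac{1}{- \frac{857528}{19}} = - \frac{19}{857528}$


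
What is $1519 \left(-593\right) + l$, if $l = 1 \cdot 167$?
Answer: $-900600$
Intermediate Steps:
$l = 167$
$1519 \left(-593\right) + l = 1519 \left(-593\right) + 167 = -900767 + 167 = -900600$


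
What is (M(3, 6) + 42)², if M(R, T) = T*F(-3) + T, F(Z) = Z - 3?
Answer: 144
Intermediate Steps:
F(Z) = -3 + Z
M(R, T) = -5*T (M(R, T) = T*(-3 - 3) + T = T*(-6) + T = -6*T + T = -5*T)
(M(3, 6) + 42)² = (-5*6 + 42)² = (-30 + 42)² = 12² = 144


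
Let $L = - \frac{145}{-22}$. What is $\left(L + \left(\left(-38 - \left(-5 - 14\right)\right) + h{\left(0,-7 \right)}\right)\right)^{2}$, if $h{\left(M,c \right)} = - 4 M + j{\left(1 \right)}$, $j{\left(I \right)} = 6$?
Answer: $\frac{19881}{484} \approx 41.076$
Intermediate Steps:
$L = \frac{145}{22}$ ($L = \left(-145\right) \left(- \frac{1}{22}\right) = \frac{145}{22} \approx 6.5909$)
$h{\left(M,c \right)} = 6 - 4 M$ ($h{\left(M,c \right)} = - 4 M + 6 = 6 - 4 M$)
$\left(L + \left(\left(-38 - \left(-5 - 14\right)\right) + h{\left(0,-7 \right)}\right)\right)^{2} = \left(\frac{145}{22} + \left(\left(-38 - \left(-5 - 14\right)\right) + \left(6 - 0\right)\right)\right)^{2} = \left(\frac{145}{22} + \left(\left(-38 - \left(-5 - 14\right)\right) + \left(6 + 0\right)\right)\right)^{2} = \left(\frac{145}{22} + \left(\left(-38 - -19\right) + 6\right)\right)^{2} = \left(\frac{145}{22} + \left(\left(-38 + 19\right) + 6\right)\right)^{2} = \left(\frac{145}{22} + \left(-19 + 6\right)\right)^{2} = \left(\frac{145}{22} - 13\right)^{2} = \left(- \frac{141}{22}\right)^{2} = \frac{19881}{484}$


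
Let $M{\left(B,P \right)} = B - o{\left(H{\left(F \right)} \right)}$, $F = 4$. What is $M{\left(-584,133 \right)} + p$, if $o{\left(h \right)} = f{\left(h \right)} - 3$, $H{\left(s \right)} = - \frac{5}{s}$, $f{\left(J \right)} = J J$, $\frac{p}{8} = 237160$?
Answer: $\frac{30347159}{16} \approx 1.8967 \cdot 10^{6}$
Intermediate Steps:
$p = 1897280$ ($p = 8 \cdot 237160 = 1897280$)
$f{\left(J \right)} = J^{2}$
$o{\left(h \right)} = -3 + h^{2}$ ($o{\left(h \right)} = h^{2} - 3 = -3 + h^{2}$)
$M{\left(B,P \right)} = \frac{23}{16} + B$ ($M{\left(B,P \right)} = B - \left(-3 + \left(- \frac{5}{4}\right)^{2}\right) = B - \left(-3 + \frac{25}{16}\right) = B - - \frac{23}{16} = B + \frac{23}{16} = \frac{23}{16} + B$)
$M{\left(-584,133 \right)} + p = \left(\frac{23}{16} - 584\right) + 1897280 = - \frac{9321}{16} + 1897280 = \frac{30347159}{16}$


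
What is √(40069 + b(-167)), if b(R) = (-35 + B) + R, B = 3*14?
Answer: √39909 ≈ 199.77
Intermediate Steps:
B = 42
b(R) = 7 + R (b(R) = (-35 + 42) + R = 7 + R)
√(40069 + b(-167)) = √(40069 + (7 - 167)) = √(40069 - 160) = √39909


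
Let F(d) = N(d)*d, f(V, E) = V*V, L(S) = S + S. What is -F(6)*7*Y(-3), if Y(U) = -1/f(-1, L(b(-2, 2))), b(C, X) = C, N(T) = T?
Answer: 252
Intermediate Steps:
L(S) = 2*S
f(V, E) = V²
F(d) = d² (F(d) = d*d = d²)
Y(U) = -1 (Y(U) = -1/((-1)²) = -1/1 = -1*1 = -1)
-F(6)*7*Y(-3) = -6²*7*(-1) = -36*7*(-1) = -252*(-1) = -1*(-252) = 252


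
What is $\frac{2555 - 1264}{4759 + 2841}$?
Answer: $\frac{1291}{7600} \approx 0.16987$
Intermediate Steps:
$\frac{2555 - 1264}{4759 + 2841} = \frac{1291}{7600}$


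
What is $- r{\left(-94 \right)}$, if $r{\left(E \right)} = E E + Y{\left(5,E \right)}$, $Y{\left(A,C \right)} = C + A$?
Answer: $-8747$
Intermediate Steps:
$Y{\left(A,C \right)} = A + C$
$r{\left(E \right)} = 5 + E + E^{2}$ ($r{\left(E \right)} = E E + \left(5 + E\right) = E^{2} + \left(5 + E\right) = 5 + E + E^{2}$)
$- r{\left(-94 \right)} = - (5 - 94 + \left(-94\right)^{2}) = - (5 - 94 + 8836) = \left(-1\right) 8747 = -8747$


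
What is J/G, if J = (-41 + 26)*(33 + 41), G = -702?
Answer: 185/117 ≈ 1.5812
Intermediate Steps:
J = -1110 (J = -15*74 = -1110)
J/G = -1110/(-702) = -1/702*(-1110) = 185/117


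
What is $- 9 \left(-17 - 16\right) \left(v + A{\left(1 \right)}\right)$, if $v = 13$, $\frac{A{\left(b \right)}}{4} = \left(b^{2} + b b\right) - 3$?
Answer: $2673$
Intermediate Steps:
$A{\left(b \right)} = -12 + 8 b^{2}$ ($A{\left(b \right)} = 4 \left(\left(b^{2} + b b\right) - 3\right) = 4 \left(\left(b^{2} + b^{2}\right) - 3\right) = 4 \left(2 b^{2} - 3\right) = 4 \left(-3 + 2 b^{2}\right) = -12 + 8 b^{2}$)
$- 9 \left(-17 - 16\right) \left(v + A{\left(1 \right)}\right) = - 9 \left(-17 - 16\right) \left(13 - \left(12 - 8 \cdot 1^{2}\right)\right) = - 9 \left(- 33 \left(13 + \left(-12 + 8 \cdot 1\right)\right)\right) = - 9 \left(- 33 \left(13 + \left(-12 + 8\right)\right)\right) = - 9 \left(- 33 \left(13 - 4\right)\right) = - 9 \left(\left(-33\right) 9\right) = - 9 \left(-297\right) = \left(-1\right) \left(-2673\right) = 2673$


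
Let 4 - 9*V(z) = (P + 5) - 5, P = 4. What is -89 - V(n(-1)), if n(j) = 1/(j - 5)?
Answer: -89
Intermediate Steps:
n(j) = 1/(-5 + j)
V(z) = 0 (V(z) = 4/9 - ((4 + 5) - 5)/9 = 4/9 - (9 - 5)/9 = 4/9 - ⅑*4 = 4/9 - 4/9 = 0)
-89 - V(n(-1)) = -89 - 1*0 = -89 + 0 = -89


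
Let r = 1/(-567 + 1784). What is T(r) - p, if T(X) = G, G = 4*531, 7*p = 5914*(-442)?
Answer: 2628856/7 ≈ 3.7555e+5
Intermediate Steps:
p = -2613988/7 (p = (5914*(-442))/7 = (⅐)*(-2613988) = -2613988/7 ≈ -3.7343e+5)
r = 1/1217 ≈ 0.00082169
G = 2124
T(X) = 2124
T(r) - p = 2124 - 1*(-2613988/7) = 2124 + 2613988/7 = 2628856/7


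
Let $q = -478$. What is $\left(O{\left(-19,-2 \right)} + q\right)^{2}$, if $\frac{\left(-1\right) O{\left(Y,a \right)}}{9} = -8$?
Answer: $164836$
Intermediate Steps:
$O{\left(Y,a \right)} = 72$ ($O{\left(Y,a \right)} = \left(-9\right) \left(-8\right) = 72$)
$\left(O{\left(-19,-2 \right)} + q\right)^{2} = \left(72 - 478\right)^{2} = \left(-406\right)^{2} = 164836$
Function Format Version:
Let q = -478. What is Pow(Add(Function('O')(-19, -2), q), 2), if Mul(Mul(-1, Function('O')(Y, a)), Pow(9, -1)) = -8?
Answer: 164836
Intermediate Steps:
Function('O')(Y, a) = 72 (Function('O')(Y, a) = Mul(-9, -8) = 72)
Pow(Add(Function('O')(-19, -2), q), 2) = Pow(Add(72, -478), 2) = Pow(-406, 2) = 164836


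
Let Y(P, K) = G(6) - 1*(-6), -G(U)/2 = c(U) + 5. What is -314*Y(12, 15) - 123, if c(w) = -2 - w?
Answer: -3891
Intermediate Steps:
G(U) = -6 + 2*U (G(U) = -2*((-2 - U) + 5) = -2*(3 - U) = -6 + 2*U)
Y(P, K) = 12 (Y(P, K) = (-6 + 2*6) - 1*(-6) = (-6 + 12) + 6 = 6 + 6 = 12)
-314*Y(12, 15) - 123 = -314*12 - 123 = -3768 - 123 = -3891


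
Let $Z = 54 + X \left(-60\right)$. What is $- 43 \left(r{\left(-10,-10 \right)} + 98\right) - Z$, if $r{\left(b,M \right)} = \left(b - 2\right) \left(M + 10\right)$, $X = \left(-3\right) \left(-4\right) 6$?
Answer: $52$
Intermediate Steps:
$X = 72$ ($X = 12 \cdot 6 = 72$)
$r{\left(b,M \right)} = \left(-2 + b\right) \left(10 + M\right)$
$Z = -4266$ ($Z = 54 + 72 \left(-60\right) = 54 - 4320 = -4266$)
$- 43 \left(r{\left(-10,-10 \right)} + 98\right) - Z = - 43 \left(\left(-20 - -20 + 10 \left(-10\right) - -100\right) + 98\right) - -4266 = - 43 \left(\left(-20 + 20 - 100 + 100\right) + 98\right) + 4266 = - 43 \left(0 + 98\right) + 4266 = \left(-43\right) 98 + 4266 = -4214 + 4266 = 52$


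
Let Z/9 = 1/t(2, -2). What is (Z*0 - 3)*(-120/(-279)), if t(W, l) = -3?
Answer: -40/31 ≈ -1.2903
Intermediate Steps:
Z = -3 (Z = 9*(1/(-3)) = 9*(1*(-1/3)) = 9*(-1/3) = -3)
(Z*0 - 3)*(-120/(-279)) = (-3*0 - 3)*(-120/(-279)) = (0 - 3)*(-120*(-1/279)) = -3*40/93 = -40/31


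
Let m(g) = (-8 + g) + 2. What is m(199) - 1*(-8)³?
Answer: 705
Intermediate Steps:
m(g) = -6 + g
m(199) - 1*(-8)³ = (-6 + 199) - 1*(-8)³ = 193 - 1*(-512) = 193 + 512 = 705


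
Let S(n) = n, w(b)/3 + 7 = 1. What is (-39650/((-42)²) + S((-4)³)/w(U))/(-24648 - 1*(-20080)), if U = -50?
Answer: 5563/1342992 ≈ 0.0041422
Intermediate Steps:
w(b) = -18 (w(b) = -21 + 3*1 = -21 + 3 = -18)
(-39650/((-42)²) + S((-4)³)/w(U))/(-24648 - 1*(-20080)) = (-39650/((-42)²) + (-4)³/(-18))/(-24648 - 1*(-20080)) = (-39650/1764 - 64*(-1/18))/(-24648 + 20080) = (-39650*1/1764 + 32/9)/(-4568) = (-19825/882 + 32/9)*(-1/4568) = -5563/294*(-1/4568) = 5563/1342992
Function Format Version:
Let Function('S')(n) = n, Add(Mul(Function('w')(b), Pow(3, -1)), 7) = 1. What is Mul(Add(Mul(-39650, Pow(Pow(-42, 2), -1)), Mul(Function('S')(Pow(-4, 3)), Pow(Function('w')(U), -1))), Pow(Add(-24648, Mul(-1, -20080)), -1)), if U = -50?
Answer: Rational(5563, 1342992) ≈ 0.0041422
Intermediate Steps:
Function('w')(b) = -18 (Function('w')(b) = Add(-21, Mul(3, 1)) = Add(-21, 3) = -18)
Mul(Add(Mul(-39650, Pow(Pow(-42, 2), -1)), Mul(Function('S')(Pow(-4, 3)), Pow(Function('w')(U), -1))), Pow(Add(-24648, Mul(-1, -20080)), -1)) = Mul(Add(Mul(-39650, Pow(Pow(-42, 2), -1)), Mul(Pow(-4, 3), Pow(-18, -1))), Pow(Add(-24648, Mul(-1, -20080)), -1)) = Mul(Add(Mul(-39650, Pow(1764, -1)), Mul(-64, Rational(-1, 18))), Pow(Add(-24648, 20080), -1)) = Mul(Add(Mul(-39650, Rational(1, 1764)), Rational(32, 9)), Pow(-4568, -1)) = Mul(Add(Rational(-19825, 882), Rational(32, 9)), Rational(-1, 4568)) = Mul(Rational(-5563, 294), Rational(-1, 4568)) = Rational(5563, 1342992)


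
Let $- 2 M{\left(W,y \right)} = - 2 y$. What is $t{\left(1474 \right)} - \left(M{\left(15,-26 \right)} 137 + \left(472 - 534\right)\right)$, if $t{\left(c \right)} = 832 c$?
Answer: $1229992$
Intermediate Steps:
$M{\left(W,y \right)} = y$ ($M{\left(W,y \right)} = - \frac{\left(-2\right) y}{2} = y$)
$t{\left(1474 \right)} - \left(M{\left(15,-26 \right)} 137 + \left(472 - 534\right)\right) = 832 \cdot 1474 - \left(\left(-26\right) 137 + \left(472 - 534\right)\right) = 1226368 - \left(-3562 - 62\right) = 1226368 - -3624 = 1226368 + 3624 = 1229992$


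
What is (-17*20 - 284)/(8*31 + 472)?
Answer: -13/15 ≈ -0.86667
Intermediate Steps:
(-17*20 - 284)/(8*31 + 472) = (-340 - 284)/(248 + 472) = -624/720 = -624*1/720 = -13/15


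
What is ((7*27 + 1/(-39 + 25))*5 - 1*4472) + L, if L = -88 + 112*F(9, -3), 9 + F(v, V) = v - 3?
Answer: -55319/14 ≈ -3951.4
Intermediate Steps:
F(v, V) = -12 + v (F(v, V) = -9 + (v - 3) = -9 + (-3 + v) = -12 + v)
L = -424 (L = -88 + 112*(-12 + 9) = -88 + 112*(-3) = -88 - 336 = -424)
((7*27 + 1/(-39 + 25))*5 - 1*4472) + L = ((7*27 + 1/(-39 + 25))*5 - 1*4472) - 424 = ((189 + 1/(-14))*5 - 4472) - 424 = ((189 - 1/14)*5 - 4472) - 424 = ((2645/14)*5 - 4472) - 424 = (13225/14 - 4472) - 424 = -49383/14 - 424 = -55319/14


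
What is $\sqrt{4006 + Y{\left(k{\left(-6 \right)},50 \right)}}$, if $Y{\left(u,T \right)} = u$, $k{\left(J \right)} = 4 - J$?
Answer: $4 \sqrt{251} \approx 63.372$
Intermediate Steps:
$\sqrt{4006 + Y{\left(k{\left(-6 \right)},50 \right)}} = \sqrt{4006 + \left(4 - -6\right)} = \sqrt{4006 + \left(4 + 6\right)} = \sqrt{4006 + 10} = \sqrt{4016} = 4 \sqrt{251}$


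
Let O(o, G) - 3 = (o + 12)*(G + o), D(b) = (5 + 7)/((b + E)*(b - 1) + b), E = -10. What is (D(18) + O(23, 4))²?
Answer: 5329292004/5929 ≈ 8.9885e+5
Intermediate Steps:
D(b) = 12/(b + (-1 + b)*(-10 + b)) (D(b) = (5 + 7)/((b - 10)*(b - 1) + b) = 12/((-10 + b)*(-1 + b) + b) = 12/((-1 + b)*(-10 + b) + b) = 12/(b + (-1 + b)*(-10 + b)))
O(o, G) = 3 + (12 + o)*(G + o) (O(o, G) = 3 + (o + 12)*(G + o) = 3 + (12 + o)*(G + o))
(D(18) + O(23, 4))² = (12/(10 + 18² - 10*18) + (3 + 23² + 12*4 + 12*23 + 4*23))² = (12/(10 + 324 - 180) + (3 + 529 + 48 + 276 + 92))² = (12/154 + 948)² = (12*(1/154) + 948)² = (6/77 + 948)² = (73002/77)² = 5329292004/5929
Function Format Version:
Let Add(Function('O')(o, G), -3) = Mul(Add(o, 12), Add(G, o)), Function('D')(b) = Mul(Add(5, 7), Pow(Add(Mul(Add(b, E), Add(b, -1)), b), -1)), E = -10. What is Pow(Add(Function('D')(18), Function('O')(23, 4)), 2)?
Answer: Rational(5329292004, 5929) ≈ 8.9885e+5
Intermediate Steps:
Function('D')(b) = Mul(12, Pow(Add(b, Mul(Add(-1, b), Add(-10, b))), -1)) (Function('D')(b) = Mul(Add(5, 7), Pow(Add(Mul(Add(b, -10), Add(b, -1)), b), -1)) = Mul(12, Pow(Add(Mul(Add(-10, b), Add(-1, b)), b), -1)) = Mul(12, Pow(Add(Mul(Add(-1, b), Add(-10, b)), b), -1)) = Mul(12, Pow(Add(b, Mul(Add(-1, b), Add(-10, b))), -1)))
Function('O')(o, G) = Add(3, Mul(Add(12, o), Add(G, o))) (Function('O')(o, G) = Add(3, Mul(Add(o, 12), Add(G, o))) = Add(3, Mul(Add(12, o), Add(G, o))))
Pow(Add(Function('D')(18), Function('O')(23, 4)), 2) = Pow(Add(Mul(12, Pow(Add(10, Pow(18, 2), Mul(-10, 18)), -1)), Add(3, Pow(23, 2), Mul(12, 4), Mul(12, 23), Mul(4, 23))), 2) = Pow(Add(Mul(12, Pow(Add(10, 324, -180), -1)), Add(3, 529, 48, 276, 92)), 2) = Pow(Add(Mul(12, Pow(154, -1)), 948), 2) = Pow(Add(Mul(12, Rational(1, 154)), 948), 2) = Pow(Add(Rational(6, 77), 948), 2) = Pow(Rational(73002, 77), 2) = Rational(5329292004, 5929)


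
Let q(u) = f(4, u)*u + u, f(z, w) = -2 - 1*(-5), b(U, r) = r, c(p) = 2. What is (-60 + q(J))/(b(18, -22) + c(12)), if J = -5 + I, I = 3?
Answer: 17/5 ≈ 3.4000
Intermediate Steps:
J = -2 (J = -5 + 3 = -2)
f(z, w) = 3 (f(z, w) = -2 + 5 = 3)
q(u) = 4*u (q(u) = 3*u + u = 4*u)
(-60 + q(J))/(b(18, -22) + c(12)) = (-60 + 4*(-2))/(-22 + 2) = (-60 - 8)/(-20) = -68*(-1/20) = 17/5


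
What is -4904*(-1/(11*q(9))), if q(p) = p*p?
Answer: 4904/891 ≈ 5.5039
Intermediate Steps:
q(p) = p**2
-4904*(-1/(11*q(9))) = -4904/((-11*9**2)) = -4904/((-11*81)) = -4904/(-891) = -4904*(-1/891) = 4904/891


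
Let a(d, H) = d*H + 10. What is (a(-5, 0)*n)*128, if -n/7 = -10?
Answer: 89600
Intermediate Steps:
n = 70 (n = -7*(-10) = 70)
a(d, H) = 10 + H*d (a(d, H) = H*d + 10 = 10 + H*d)
(a(-5, 0)*n)*128 = ((10 + 0*(-5))*70)*128 = ((10 + 0)*70)*128 = (10*70)*128 = 700*128 = 89600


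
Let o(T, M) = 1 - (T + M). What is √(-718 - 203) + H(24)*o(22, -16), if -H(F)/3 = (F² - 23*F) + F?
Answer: 720 + I*√921 ≈ 720.0 + 30.348*I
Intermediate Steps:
o(T, M) = 1 - M - T (o(T, M) = 1 - (M + T) = 1 + (-M - T) = 1 - M - T)
H(F) = -3*F² + 66*F (H(F) = -3*((F² - 23*F) + F) = -3*(F² - 22*F) = -3*F² + 66*F)
√(-718 - 203) + H(24)*o(22, -16) = √(-718 - 203) + (3*24*(22 - 1*24))*(1 - 1*(-16) - 1*22) = √(-921) + (3*24*(22 - 24))*(1 + 16 - 22) = I*√921 + (3*24*(-2))*(-5) = I*√921 - 144*(-5) = I*√921 + 720 = 720 + I*√921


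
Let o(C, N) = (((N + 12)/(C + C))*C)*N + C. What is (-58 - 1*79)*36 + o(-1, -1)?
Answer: -9877/2 ≈ -4938.5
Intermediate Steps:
o(C, N) = C + N*(6 + N/2) (o(C, N) = (((12 + N)/((2*C)))*C)*N + C = (((12 + N)*(1/(2*C)))*C)*N + C = (((12 + N)/(2*C))*C)*N + C = (6 + N/2)*N + C = N*(6 + N/2) + C = C + N*(6 + N/2))
(-58 - 1*79)*36 + o(-1, -1) = (-58 - 1*79)*36 + (-1 + (½)*(-1)² + 6*(-1)) = (-58 - 79)*36 + (-1 + (½)*1 - 6) = -137*36 + (-1 + ½ - 6) = -4932 - 13/2 = -9877/2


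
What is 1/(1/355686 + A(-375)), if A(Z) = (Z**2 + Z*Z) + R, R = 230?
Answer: 355686/100118495281 ≈ 3.5527e-6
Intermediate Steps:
A(Z) = 230 + 2*Z**2 (A(Z) = (Z**2 + Z*Z) + 230 = (Z**2 + Z**2) + 230 = 2*Z**2 + 230 = 230 + 2*Z**2)
1/(1/355686 + A(-375)) = 1/(1/355686 + (230 + 2*(-375)**2)) = 1/(1/355686 + (230 + 2*140625)) = 1/(1/355686 + (230 + 281250)) = 1/(1/355686 + 281480) = 1/(100118495281/355686) = 355686/100118495281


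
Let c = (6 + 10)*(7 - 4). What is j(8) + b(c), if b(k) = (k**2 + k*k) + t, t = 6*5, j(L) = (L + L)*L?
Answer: 4766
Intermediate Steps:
j(L) = 2*L**2 (j(L) = (2*L)*L = 2*L**2)
c = 48 (c = 16*3 = 48)
t = 30
b(k) = 30 + 2*k**2 (b(k) = (k**2 + k*k) + 30 = (k**2 + k**2) + 30 = 2*k**2 + 30 = 30 + 2*k**2)
j(8) + b(c) = 2*8**2 + (30 + 2*48**2) = 2*64 + (30 + 2*2304) = 128 + (30 + 4608) = 128 + 4638 = 4766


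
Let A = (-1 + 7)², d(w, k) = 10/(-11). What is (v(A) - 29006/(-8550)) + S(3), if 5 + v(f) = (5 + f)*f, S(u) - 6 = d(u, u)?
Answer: 69572708/47025 ≈ 1479.5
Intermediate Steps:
d(w, k) = -10/11 (d(w, k) = 10*(-1/11) = -10/11)
S(u) = 56/11 (S(u) = 6 - 10/11 = 56/11)
A = 36 (A = 6² = 36)
v(f) = -5 + f*(5 + f) (v(f) = -5 + (5 + f)*f = -5 + f*(5 + f))
(v(A) - 29006/(-8550)) + S(3) = ((-5 + 36² + 5*36) - 29006/(-8550)) + 56/11 = ((-5 + 1296 + 180) - 29006*(-1/8550)) + 56/11 = (1471 + 14503/4275) + 56/11 = 6303028/4275 + 56/11 = 69572708/47025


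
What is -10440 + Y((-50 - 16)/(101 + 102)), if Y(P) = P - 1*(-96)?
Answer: -2099898/203 ≈ -10344.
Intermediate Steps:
Y(P) = 96 + P (Y(P) = P + 96 = 96 + P)
-10440 + Y((-50 - 16)/(101 + 102)) = -10440 + (96 + (-50 - 16)/(101 + 102)) = -10440 + (96 - 66/203) = -10440 + 19422/203 = -2099898/203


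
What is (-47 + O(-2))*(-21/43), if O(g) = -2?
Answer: 1029/43 ≈ 23.930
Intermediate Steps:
(-47 + O(-2))*(-21/43) = (-47 - 2)*(-21/43) = -(-1029)/43 = -49*(-21/43) = 1029/43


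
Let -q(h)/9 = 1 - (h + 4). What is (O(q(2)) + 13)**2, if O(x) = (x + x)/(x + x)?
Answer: 196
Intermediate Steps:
q(h) = 27 + 9*h (q(h) = -9*(1 - (h + 4)) = -9*(1 - (4 + h)) = -9*(1 + (-4 - h)) = -9*(-3 - h) = 27 + 9*h)
O(x) = 1 (O(x) = (2*x)/((2*x)) = (2*x)*(1/(2*x)) = 1)
(O(q(2)) + 13)**2 = (1 + 13)**2 = 14**2 = 196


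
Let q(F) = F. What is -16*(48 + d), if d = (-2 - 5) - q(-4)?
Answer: -720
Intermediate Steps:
d = -3 (d = (-2 - 5) - 1*(-4) = -7 + 4 = -3)
-16*(48 + d) = -16*(48 - 3) = -16*45 = -720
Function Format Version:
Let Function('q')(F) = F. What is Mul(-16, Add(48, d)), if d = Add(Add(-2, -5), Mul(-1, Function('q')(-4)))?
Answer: -720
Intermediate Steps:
d = -3 (d = Add(Add(-2, -5), Mul(-1, -4)) = Add(-7, 4) = -3)
Mul(-16, Add(48, d)) = Mul(-16, Add(48, -3)) = Mul(-16, 45) = -720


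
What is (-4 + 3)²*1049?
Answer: 1049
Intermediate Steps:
(-4 + 3)²*1049 = (-1)²*1049 = 1*1049 = 1049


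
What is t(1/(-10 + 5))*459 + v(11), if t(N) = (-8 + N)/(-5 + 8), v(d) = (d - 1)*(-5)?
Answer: -6523/5 ≈ -1304.6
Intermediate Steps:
v(d) = 5 - 5*d (v(d) = (-1 + d)*(-5) = 5 - 5*d)
t(N) = -8/3 + N/3 (t(N) = (-8 + N)/3 = (-8 + N)*(⅓) = -8/3 + N/3)
t(1/(-10 + 5))*459 + v(11) = (-8/3 + 1/(3*(-10 + 5)))*459 + (5 - 5*11) = (-8/3 + (⅓)/(-5))*459 + (5 - 55) = (-8/3 + (⅓)*(-⅕))*459 - 50 = (-8/3 - 1/15)*459 - 50 = -41/15*459 - 50 = -6273/5 - 50 = -6523/5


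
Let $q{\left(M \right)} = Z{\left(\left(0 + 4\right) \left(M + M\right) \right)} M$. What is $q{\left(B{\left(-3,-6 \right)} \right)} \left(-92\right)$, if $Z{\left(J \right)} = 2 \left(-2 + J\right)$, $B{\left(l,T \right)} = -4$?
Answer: $-25024$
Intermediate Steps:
$Z{\left(J \right)} = -4 + 2 J$
$q{\left(M \right)} = M \left(-4 + 16 M\right)$ ($q{\left(M \right)} = \left(-4 + 2 \left(0 + 4\right) \left(M + M\right)\right) M = \left(-4 + 2 \cdot 4 \cdot 2 M\right) M = \left(-4 + 2 \cdot 8 M\right) M = \left(-4 + 16 M\right) M = M \left(-4 + 16 M\right)$)
$q{\left(B{\left(-3,-6 \right)} \right)} \left(-92\right) = 4 \left(-4\right) \left(-1 + 4 \left(-4\right)\right) \left(-92\right) = 4 \left(-4\right) \left(-1 - 16\right) \left(-92\right) = 4 \left(-4\right) \left(-17\right) \left(-92\right) = 272 \left(-92\right) = -25024$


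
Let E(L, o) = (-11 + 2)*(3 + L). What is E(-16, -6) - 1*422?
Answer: -305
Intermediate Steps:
E(L, o) = -27 - 9*L (E(L, o) = -9*(3 + L) = -27 - 9*L)
E(-16, -6) - 1*422 = (-27 - 9*(-16)) - 1*422 = (-27 + 144) - 422 = 117 - 422 = -305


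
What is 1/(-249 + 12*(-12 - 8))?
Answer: -1/489 ≈ -0.0020450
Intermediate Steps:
1/(-249 + 12*(-12 - 8)) = 1/(-249 + 12*(-20)) = 1/(-249 - 240) = 1/(-489) = -1/489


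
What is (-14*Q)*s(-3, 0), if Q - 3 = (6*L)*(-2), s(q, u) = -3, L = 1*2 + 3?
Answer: -2394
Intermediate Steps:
L = 5 (L = 2 + 3 = 5)
Q = -57 (Q = 3 + (6*5)*(-2) = 3 + 30*(-2) = 3 - 60 = -57)
(-14*Q)*s(-3, 0) = -14*(-57)*(-3) = 798*(-3) = -2394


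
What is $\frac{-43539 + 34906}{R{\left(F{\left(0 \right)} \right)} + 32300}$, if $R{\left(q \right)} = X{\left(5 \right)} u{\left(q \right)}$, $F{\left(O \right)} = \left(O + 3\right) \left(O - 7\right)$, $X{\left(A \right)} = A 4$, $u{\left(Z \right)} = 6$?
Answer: $- \frac{8633}{32420} \approx -0.26629$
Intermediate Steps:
$X{\left(A \right)} = 4 A$
$F{\left(O \right)} = \left(-7 + O\right) \left(3 + O\right)$ ($F{\left(O \right)} = \left(3 + O\right) \left(-7 + O\right) = \left(-7 + O\right) \left(3 + O\right)$)
$R{\left(q \right)} = 120$ ($R{\left(q \right)} = 4 \cdot 5 \cdot 6 = 20 \cdot 6 = 120$)
$\frac{-43539 + 34906}{R{\left(F{\left(0 \right)} \right)} + 32300} = \frac{-43539 + 34906}{120 + 32300} = - \frac{8633}{32420}$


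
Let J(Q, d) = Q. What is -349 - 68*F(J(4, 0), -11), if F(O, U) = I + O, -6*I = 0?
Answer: -621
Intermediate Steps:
I = 0 (I = -⅙*0 = 0)
F(O, U) = O (F(O, U) = 0 + O = O)
-349 - 68*F(J(4, 0), -11) = -349 - 68*4 = -349 - 272 = -621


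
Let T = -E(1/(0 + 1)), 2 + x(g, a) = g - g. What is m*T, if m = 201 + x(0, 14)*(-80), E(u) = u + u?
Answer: -722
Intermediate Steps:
E(u) = 2*u
x(g, a) = -2 (x(g, a) = -2 + (g - g) = -2 + 0 = -2)
T = -2 (T = -2/(0 + 1) = -2/1 = -2 ≈ -2.0000)
m = 361 (m = 201 - 2*(-80) = 201 + 160 = 361)
m*T = 361*(-2) = -722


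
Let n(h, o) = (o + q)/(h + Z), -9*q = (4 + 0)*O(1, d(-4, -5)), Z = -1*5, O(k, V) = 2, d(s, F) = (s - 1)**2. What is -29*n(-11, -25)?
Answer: -6757/144 ≈ -46.924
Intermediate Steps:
d(s, F) = (-1 + s)**2
Z = -5
q = -8/9 (q = -(4 + 0)*2/9 = -4*2/9 = -1/9*8 = -8/9 ≈ -0.88889)
n(h, o) = (-8/9 + o)/(-5 + h) (n(h, o) = (o - 8/9)/(h - 5) = (-8/9 + o)/(-5 + h))
-29*n(-11, -25) = -29*(-8/9 - 25)/(-5 - 11) = -29*(-233)/((-16)*9) = -(-29)*(-233)/(16*9) = -29*233/144 = -6757/144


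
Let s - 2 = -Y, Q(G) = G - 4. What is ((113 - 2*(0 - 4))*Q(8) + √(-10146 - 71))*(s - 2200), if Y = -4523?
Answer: 1125300 + 2325*I*√10217 ≈ 1.1253e+6 + 2.3501e+5*I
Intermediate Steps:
Q(G) = -4 + G
s = 4525 (s = 2 - 1*(-4523) = 2 + 4523 = 4525)
((113 - 2*(0 - 4))*Q(8) + √(-10146 - 71))*(s - 2200) = ((113 - 2*(0 - 4))*(-4 + 8) + √(-10146 - 71))*(4525 - 2200) = ((113 - 2*(-4))*4 + √(-10217))*2325 = ((113 + 8)*4 + I*√10217)*2325 = (121*4 + I*√10217)*2325 = (484 + I*√10217)*2325 = 1125300 + 2325*I*√10217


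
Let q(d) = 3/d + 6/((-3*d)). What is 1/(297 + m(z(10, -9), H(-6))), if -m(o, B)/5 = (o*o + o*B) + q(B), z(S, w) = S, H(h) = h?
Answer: 6/587 ≈ 0.010221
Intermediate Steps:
q(d) = 1/d (q(d) = 3/d + 6*(-1/(3*d)) = 3/d - 2/d = 1/d)
m(o, B) = -5/B - 5*o² - 5*B*o (m(o, B) = -5*((o*o + o*B) + 1/B) = -5*((o² + B*o) + 1/B) = -5*(1/B + o² + B*o) = -5/B - 5*o² - 5*B*o)
1/(297 + m(z(10, -9), H(-6))) = 1/(297 + 5*(-1 - 6*10*(-1*(-6) - 1*10))/(-6)) = 1/(297 + 5*(-⅙)*(-1 - 6*10*(6 - 10))) = 1/(297 + 5*(-⅙)*(-1 - 6*10*(-4))) = 1/(297 + 5*(-⅙)*(-1 + 240)) = 1/(297 + 5*(-⅙)*239) = 1/(297 - 1195/6) = 1/(587/6) = 6/587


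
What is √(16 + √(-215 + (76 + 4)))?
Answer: √(16 + 3*I*√15) ≈ 4.2293 + 1.3736*I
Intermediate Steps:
√(16 + √(-215 + (76 + 4))) = √(16 + √(-215 + 80)) = √(16 + √(-135)) = √(16 + 3*I*√15)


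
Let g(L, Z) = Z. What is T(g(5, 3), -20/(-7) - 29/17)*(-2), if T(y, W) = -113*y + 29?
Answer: 620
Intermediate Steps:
T(y, W) = 29 - 113*y
T(g(5, 3), -20/(-7) - 29/17)*(-2) = (29 - 113*3)*(-2) = (29 - 339)*(-2) = -310*(-2) = 620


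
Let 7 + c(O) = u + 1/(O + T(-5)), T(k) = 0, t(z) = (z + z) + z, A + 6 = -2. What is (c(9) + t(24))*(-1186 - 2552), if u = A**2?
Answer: -1447852/3 ≈ -4.8262e+5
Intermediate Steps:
A = -8 (A = -6 - 2 = -8)
t(z) = 3*z (t(z) = 2*z + z = 3*z)
u = 64 (u = (-8)**2 = 64)
c(O) = 57 + 1/O (c(O) = -7 + (64 + 1/(O + 0)) = -7 + (64 + 1/O) = 57 + 1/O)
(c(9) + t(24))*(-1186 - 2552) = ((57 + 1/9) + 3*24)*(-1186 - 2552) = ((57 + 1/9) + 72)*(-3738) = (514/9 + 72)*(-3738) = (1162/9)*(-3738) = -1447852/3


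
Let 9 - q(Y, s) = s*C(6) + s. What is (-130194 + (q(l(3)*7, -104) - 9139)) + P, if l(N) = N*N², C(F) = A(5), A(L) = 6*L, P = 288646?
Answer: 152546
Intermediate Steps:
C(F) = 30 (C(F) = 6*5 = 30)
l(N) = N³
q(Y, s) = 9 - 31*s (q(Y, s) = 9 - (s*30 + s) = 9 - (30*s + s) = 9 - 31*s)
(-130194 + (q(l(3)*7, -104) - 9139)) + P = (-130194 + ((9 - 31*(-104)) - 9139)) + 288646 = (-130194 + ((9 + 3224) - 9139)) + 288646 = (-130194 + (3233 - 9139)) + 288646 = (-130194 - 5906) + 288646 = -136100 + 288646 = 152546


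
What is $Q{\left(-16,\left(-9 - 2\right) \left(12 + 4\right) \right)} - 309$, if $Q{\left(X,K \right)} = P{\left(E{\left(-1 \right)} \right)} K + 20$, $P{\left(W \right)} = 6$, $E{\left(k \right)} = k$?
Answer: $-1345$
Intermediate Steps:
$Q{\left(X,K \right)} = 20 + 6 K$ ($Q{\left(X,K \right)} = 6 K + 20 = 20 + 6 K$)
$Q{\left(-16,\left(-9 - 2\right) \left(12 + 4\right) \right)} - 309 = \left(20 + 6 \left(-9 - 2\right) \left(12 + 4\right)\right) - 309 = \left(20 + 6 \left(\left(-11\right) 16\right)\right) - 309 = \left(20 + 6 \left(-176\right)\right) - 309 = \left(20 - 1056\right) - 309 = -1036 - 309 = -1345$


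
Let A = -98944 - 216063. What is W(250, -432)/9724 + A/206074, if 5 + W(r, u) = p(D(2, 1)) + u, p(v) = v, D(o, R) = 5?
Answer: -4214107/2678962 ≈ -1.5730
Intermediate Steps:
A = -315007
W(r, u) = u (W(r, u) = -5 + (5 + u) = u)
W(250, -432)/9724 + A/206074 = -432/9724 - 315007/206074 = -432*1/9724 - 315007*1/206074 = -108/2431 - 28637/18734 = -4214107/2678962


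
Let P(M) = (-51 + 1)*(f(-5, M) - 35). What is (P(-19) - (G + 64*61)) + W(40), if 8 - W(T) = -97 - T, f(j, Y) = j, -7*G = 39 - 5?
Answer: -12279/7 ≈ -1754.1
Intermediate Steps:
G = -34/7 (G = -(39 - 5)/7 = -⅐*34 = -34/7 ≈ -4.8571)
W(T) = 105 + T (W(T) = 8 - (-97 - T) = 8 + (97 + T) = 105 + T)
P(M) = 2000 (P(M) = (-51 + 1)*(-5 - 35) = -50*(-40) = 2000)
(P(-19) - (G + 64*61)) + W(40) = (2000 - (-34/7 + 64*61)) + (105 + 40) = (2000 - (-34/7 + 3904)) + 145 = (2000 - 1*27294/7) + 145 = (2000 - 27294/7) + 145 = -13294/7 + 145 = -12279/7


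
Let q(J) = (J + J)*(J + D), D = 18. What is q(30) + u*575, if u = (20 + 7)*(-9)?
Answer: -136845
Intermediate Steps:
q(J) = 2*J*(18 + J) (q(J) = (J + J)*(J + 18) = (2*J)*(18 + J) = 2*J*(18 + J))
u = -243 (u = 27*(-9) = -243)
q(30) + u*575 = 2*30*(18 + 30) - 243*575 = 2*30*48 - 139725 = 2880 - 139725 = -136845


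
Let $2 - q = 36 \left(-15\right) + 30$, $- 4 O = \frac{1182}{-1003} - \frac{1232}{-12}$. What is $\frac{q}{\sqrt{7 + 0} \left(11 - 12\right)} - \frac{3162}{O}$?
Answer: $\frac{19028916}{152689} - \frac{512 \sqrt{7}}{7} \approx -68.892$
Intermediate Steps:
$O = - \frac{152689}{6018}$ ($O = - \frac{\frac{1182}{-1003} - \frac{1232}{-12}}{4} = - \frac{1182 \left(- \frac{1}{1003}\right) - - \frac{308}{3}}{4} = - \frac{- \frac{1182}{1003} + \frac{308}{3}}{4} = \left(- \frac{1}{4}\right) \frac{305378}{3009} = - \frac{152689}{6018} \approx -25.372$)
$q = 512$ ($q = 2 - \left(36 \left(-15\right) + 30\right) = 2 - \left(-540 + 30\right) = 2 - -510 = 2 + 510 = 512$)
$\frac{q}{\sqrt{7 + 0} \left(11 - 12\right)} - \frac{3162}{O} = \frac{512}{\sqrt{7 + 0} \left(11 - 12\right)} - \frac{3162}{- \frac{152689}{6018}} = \frac{512}{\sqrt{7} \left(-1\right)} - - \frac{19028916}{152689} = \frac{512}{\left(-1\right) \sqrt{7}} + \frac{19028916}{152689} = 512 \left(- \frac{\sqrt{7}}{7}\right) + \frac{19028916}{152689} = - \frac{512 \sqrt{7}}{7} + \frac{19028916}{152689} = \frac{19028916}{152689} - \frac{512 \sqrt{7}}{7}$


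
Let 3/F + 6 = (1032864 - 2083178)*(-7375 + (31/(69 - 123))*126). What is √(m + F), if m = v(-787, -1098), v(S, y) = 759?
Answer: √417949855053847224845430/23466115370 ≈ 27.550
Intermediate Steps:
m = 759
F = 9/23466115370 (F = 3/(-6 + (1032864 - 2083178)*(-7375 + (31/(69 - 123))*126)) = 3/(-6 - 1050314*(-7375 + (31/(-54))*126)) = 3/(-6 - 1050314*(-7375 - 1/54*31*126)) = 3/(-6 - 1050314*(-7375 - 31/54*126)) = 3/(-6 - 1050314*(-7375 - 217/3)) = 3/(-6 - 1050314*(-22342/3)) = 3/(-6 + 23466115388/3) = 3/(23466115370/3) = 3*(3/23466115370) = 9/23466115370 ≈ 3.8353e-10)
√(m + F) = √(759 + 9/23466115370) = √(17810781565839/23466115370) = √417949855053847224845430/23466115370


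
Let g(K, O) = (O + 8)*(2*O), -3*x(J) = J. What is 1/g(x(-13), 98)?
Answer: 1/20776 ≈ 4.8132e-5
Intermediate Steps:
x(J) = -J/3
g(K, O) = 2*O*(8 + O) (g(K, O) = (8 + O)*(2*O) = 2*O*(8 + O))
1/g(x(-13), 98) = 1/(2*98*(8 + 98)) = 1/(2*98*106) = 1/20776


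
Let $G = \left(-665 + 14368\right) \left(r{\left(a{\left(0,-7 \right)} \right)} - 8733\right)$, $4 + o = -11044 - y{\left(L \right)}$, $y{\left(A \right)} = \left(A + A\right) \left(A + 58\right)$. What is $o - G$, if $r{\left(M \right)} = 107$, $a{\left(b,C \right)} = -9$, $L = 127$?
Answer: $118144040$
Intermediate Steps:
$y{\left(A \right)} = 2 A \left(58 + A\right)$
$o = -58038$ ($o = -4 - \left(11044 + 2 \cdot 127 \left(58 + 127\right)\right) = -4 - \left(11044 + 2 \cdot 127 \cdot 185\right) = -4 - 58034 = -58038$)
$G = -118202078$ ($G = \left(-665 + 14368\right) \left(107 - 8733\right) = 13703 \left(-8626\right) = -118202078$)
$o - G = -58038 - -118202078 = -58038 + 118202078 = 118144040$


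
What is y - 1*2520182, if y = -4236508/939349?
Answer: -2367334678026/939349 ≈ -2.5202e+6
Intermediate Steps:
y = -4236508/939349 (y = -4236508*1/939349 = -4236508/939349 ≈ -4.5100)
y - 1*2520182 = -4236508/939349 - 1*2520182 = -4236508/939349 - 2520182 = -2367334678026/939349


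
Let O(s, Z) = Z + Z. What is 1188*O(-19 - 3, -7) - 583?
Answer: -17215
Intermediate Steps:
O(s, Z) = 2*Z
1188*O(-19 - 3, -7) - 583 = 1188*(2*(-7)) - 583 = 1188*(-14) - 583 = -16632 - 583 = -17215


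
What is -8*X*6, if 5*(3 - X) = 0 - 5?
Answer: -192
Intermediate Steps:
X = 4 (X = 3 - (0 - 5)/5 = 3 - ⅕*(-5) = 3 + 1 = 4)
-8*X*6 = -8*4*6 = -32*6 = -192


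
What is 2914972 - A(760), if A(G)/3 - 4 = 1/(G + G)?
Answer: 4430739197/1520 ≈ 2.9150e+6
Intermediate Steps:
A(G) = 12 + 3/(2*G) (A(G) = 12 + 3/(G + G) = 12 + 3/((2*G)) = 12 + 3*(1/(2*G)) = 12 + 3/(2*G))
2914972 - A(760) = 2914972 - (12 + (3/2)/760) = 2914972 - (12 + (3/2)*(1/760)) = 2914972 - (12 + 3/1520) = 2914972 - 1*18243/1520 = 2914972 - 18243/1520 = 4430739197/1520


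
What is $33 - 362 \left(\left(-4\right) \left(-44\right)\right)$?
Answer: $-63679$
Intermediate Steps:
$33 - 362 \left(\left(-4\right) \left(-44\right)\right) = 33 - 63712 = -63679$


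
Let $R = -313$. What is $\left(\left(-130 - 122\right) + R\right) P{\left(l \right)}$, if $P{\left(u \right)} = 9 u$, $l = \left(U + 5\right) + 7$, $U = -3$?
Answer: $-45765$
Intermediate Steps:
$l = 9$ ($l = \left(-3 + 5\right) + 7 = 2 + 7 = 9$)
$\left(\left(-130 - 122\right) + R\right) P{\left(l \right)} = \left(\left(-130 - 122\right) - 313\right) 9 \cdot 9 = \left(-252 - 313\right) 81 = \left(-565\right) 81 = -45765$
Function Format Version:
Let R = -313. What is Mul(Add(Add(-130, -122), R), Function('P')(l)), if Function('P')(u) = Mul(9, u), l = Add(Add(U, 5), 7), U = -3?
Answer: -45765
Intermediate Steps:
l = 9 (l = Add(Add(-3, 5), 7) = Add(2, 7) = 9)
Mul(Add(Add(-130, -122), R), Function('P')(l)) = Mul(Add(Add(-130, -122), -313), Mul(9, 9)) = Mul(Add(-252, -313), 81) = Mul(-565, 81) = -45765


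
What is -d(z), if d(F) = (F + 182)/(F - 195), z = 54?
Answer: 236/141 ≈ 1.6738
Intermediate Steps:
d(F) = (182 + F)/(-195 + F)
-d(z) = -(182 + 54)/(-195 + 54) = -236/(-141) = -(-1)*236/141 = -1*(-236/141) = 236/141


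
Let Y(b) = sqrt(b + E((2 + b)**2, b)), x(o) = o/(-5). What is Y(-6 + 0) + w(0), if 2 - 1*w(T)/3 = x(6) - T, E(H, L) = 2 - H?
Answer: 48/5 + 2*I*sqrt(5) ≈ 9.6 + 4.4721*I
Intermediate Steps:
x(o) = -o/5 (x(o) = o*(-1/5) = -o/5)
w(T) = 48/5 + 3*T (w(T) = 6 - 3*(-1/5*6 - T) = 6 - 3*(-6/5 - T) = 6 + (18/5 + 3*T) = 48/5 + 3*T)
Y(b) = sqrt(2 + b - (2 + b)**2) (Y(b) = sqrt(b + (2 - (2 + b)**2)) = sqrt(2 + b - (2 + b)**2))
Y(-6 + 0) + w(0) = sqrt(2 + (-6 + 0) - (2 + (-6 + 0))**2) + (48/5 + 3*0) = sqrt(2 - 6 - (2 - 6)**2) + (48/5 + 0) = sqrt(2 - 6 - 1*(-4)**2) + 48/5 = sqrt(2 - 6 - 1*16) + 48/5 = sqrt(2 - 6 - 16) + 48/5 = sqrt(-20) + 48/5 = 2*I*sqrt(5) + 48/5 = 48/5 + 2*I*sqrt(5)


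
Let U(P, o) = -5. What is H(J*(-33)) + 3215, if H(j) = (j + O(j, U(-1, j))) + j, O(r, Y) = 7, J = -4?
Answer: 3486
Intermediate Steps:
H(j) = 7 + 2*j (H(j) = (j + 7) + j = (7 + j) + j = 7 + 2*j)
H(J*(-33)) + 3215 = (7 + 2*(-4*(-33))) + 3215 = (7 + 2*132) + 3215 = (7 + 264) + 3215 = 271 + 3215 = 3486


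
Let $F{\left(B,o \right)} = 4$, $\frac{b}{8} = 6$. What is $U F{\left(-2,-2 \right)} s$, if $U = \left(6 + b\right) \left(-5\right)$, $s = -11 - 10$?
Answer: $22680$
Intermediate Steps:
$b = 48$ ($b = 8 \cdot 6 = 48$)
$s = -21$
$U = -270$ ($U = \left(6 + 48\right) \left(-5\right) = 54 \left(-5\right) = -270$)
$U F{\left(-2,-2 \right)} s = \left(-270\right) 4 \left(-21\right) = \left(-1080\right) \left(-21\right) = 22680$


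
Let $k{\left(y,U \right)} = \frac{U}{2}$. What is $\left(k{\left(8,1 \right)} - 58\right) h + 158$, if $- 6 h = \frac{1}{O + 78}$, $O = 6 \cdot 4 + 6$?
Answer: $\frac{204883}{1296} \approx 158.09$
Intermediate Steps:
$O = 30$ ($O = 24 + 6 = 30$)
$k{\left(y,U \right)} = \frac{U}{2}$ ($k{\left(y,U \right)} = U \frac{1}{2} = \frac{U}{2}$)
$h = - \frac{1}{648}$ ($h = - \frac{1}{6 \left(30 + 78\right)} = - \frac{1}{6 \cdot 108} = \left(- \frac{1}{6}\right) \frac{1}{108} = - \frac{1}{648} \approx -0.0015432$)
$\left(k{\left(8,1 \right)} - 58\right) h + 158 = \left(\frac{1}{2} \cdot 1 - 58\right) \left(- \frac{1}{648}\right) + 158 = \left(\frac{1}{2} - 58\right) \left(- \frac{1}{648}\right) + 158 = \left(- \frac{115}{2}\right) \left(- \frac{1}{648}\right) + 158 = \frac{115}{1296} + 158 = \frac{204883}{1296}$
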